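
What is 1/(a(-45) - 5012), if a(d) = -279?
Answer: -1/5291 ≈ -0.00018900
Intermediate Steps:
1/(a(-45) - 5012) = 1/(-279 - 5012) = 1/(-5291) = -1/5291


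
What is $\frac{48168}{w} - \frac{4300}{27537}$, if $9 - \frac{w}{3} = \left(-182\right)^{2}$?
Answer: $- \frac{584528572}{911887755} \approx -0.64101$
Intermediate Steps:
$w = -99345$ ($w = 27 - 3 \left(-182\right)^{2} = 27 - 99372 = -99345$)
$\frac{48168}{w} - \frac{4300}{27537} = \frac{48168}{-99345} - \frac{4300}{27537} = 48168 \left(- \frac{1}{99345}\right) - \frac{4300}{27537} = - \frac{16056}{33115} - \frac{4300}{27537} = - \frac{584528572}{911887755}$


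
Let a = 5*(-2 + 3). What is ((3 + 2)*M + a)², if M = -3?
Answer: 100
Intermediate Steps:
a = 5 (a = 5*1 = 5)
((3 + 2)*M + a)² = ((3 + 2)*(-3) + 5)² = (5*(-3) + 5)² = (-15 + 5)² = (-10)² = 100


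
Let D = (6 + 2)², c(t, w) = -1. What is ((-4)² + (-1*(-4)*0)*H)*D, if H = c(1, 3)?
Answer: 1024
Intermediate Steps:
H = -1
D = 64 (D = 8² = 64)
((-4)² + (-1*(-4)*0)*H)*D = ((-4)² + (-1*(-4)*0)*(-1))*64 = (16 + (4*0)*(-1))*64 = (16 + 0*(-1))*64 = (16 + 0)*64 = 16*64 = 1024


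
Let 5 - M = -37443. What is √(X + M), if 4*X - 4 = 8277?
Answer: √158073/2 ≈ 198.79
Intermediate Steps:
M = 37448 (M = 5 - 1*(-37443) = 5 + 37443 = 37448)
X = 8281/4 (X = 1 + (¼)*8277 = 1 + 8277/4 = 8281/4 ≈ 2070.3)
√(X + M) = √(8281/4 + 37448) = √(158073/4) = √158073/2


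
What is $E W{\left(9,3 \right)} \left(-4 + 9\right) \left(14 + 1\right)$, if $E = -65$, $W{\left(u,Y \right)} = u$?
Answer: $-43875$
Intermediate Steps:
$E W{\left(9,3 \right)} \left(-4 + 9\right) \left(14 + 1\right) = \left(-65\right) 9 \left(-4 + 9\right) \left(14 + 1\right) = - 585 \cdot 5 \cdot 15 = \left(-585\right) 75 = -43875$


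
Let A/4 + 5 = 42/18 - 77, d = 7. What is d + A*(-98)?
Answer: 93709/3 ≈ 31236.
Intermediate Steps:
A = -956/3 (A = -20 + 4*(42/18 - 77) = -20 + 4*(42*(1/18) - 77) = -20 + 4*(7/3 - 77) = -20 + 4*(-224/3) = -20 - 896/3 = -956/3 ≈ -318.67)
d + A*(-98) = 7 - 956/3*(-98) = 7 + 93688/3 = 93709/3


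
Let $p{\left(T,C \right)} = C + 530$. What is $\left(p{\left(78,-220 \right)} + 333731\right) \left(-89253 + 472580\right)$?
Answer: $128046934407$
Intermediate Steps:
$p{\left(T,C \right)} = 530 + C$
$\left(p{\left(78,-220 \right)} + 333731\right) \left(-89253 + 472580\right) = \left(\left(530 - 220\right) + 333731\right) \left(-89253 + 472580\right) = \left(310 + 333731\right) 383327 = 334041 \cdot 383327 = 128046934407$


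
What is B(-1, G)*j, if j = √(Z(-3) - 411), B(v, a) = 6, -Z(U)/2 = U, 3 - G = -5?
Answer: 54*I*√5 ≈ 120.75*I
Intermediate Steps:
G = 8 (G = 3 - 1*(-5) = 3 + 5 = 8)
Z(U) = -2*U
j = 9*I*√5 (j = √(-2*(-3) - 411) = √(6 - 411) = √(-405) = 9*I*√5 ≈ 20.125*I)
B(-1, G)*j = 6*(9*I*√5) = 54*I*√5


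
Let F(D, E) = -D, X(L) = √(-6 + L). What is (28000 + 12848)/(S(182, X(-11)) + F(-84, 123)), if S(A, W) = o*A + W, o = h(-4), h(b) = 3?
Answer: 25734240/396917 - 40848*I*√17/396917 ≈ 64.835 - 0.42432*I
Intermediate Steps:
o = 3
S(A, W) = W + 3*A (S(A, W) = 3*A + W = W + 3*A)
(28000 + 12848)/(S(182, X(-11)) + F(-84, 123)) = (28000 + 12848)/((√(-6 - 11) + 3*182) - 1*(-84)) = 40848/((√(-17) + 546) + 84) = 40848/((I*√17 + 546) + 84) = 40848/((546 + I*√17) + 84) = 40848/(630 + I*√17)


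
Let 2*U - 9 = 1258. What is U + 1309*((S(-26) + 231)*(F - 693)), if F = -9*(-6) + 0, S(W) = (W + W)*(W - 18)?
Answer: -4214038871/2 ≈ -2.1070e+9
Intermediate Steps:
U = 1267/2 (U = 9/2 + (1/2)*1258 = 9/2 + 629 = 1267/2 ≈ 633.50)
S(W) = 2*W*(-18 + W) (S(W) = (2*W)*(-18 + W) = 2*W*(-18 + W))
F = 54 (F = 54 + 0 = 54)
U + 1309*((S(-26) + 231)*(F - 693)) = 1267/2 + 1309*((2*(-26)*(-18 - 26) + 231)*(54 - 693)) = 1267/2 + 1309*((2*(-26)*(-44) + 231)*(-639)) = 1267/2 + 1309*((2288 + 231)*(-639)) = 1267/2 + 1309*(2519*(-639)) = 1267/2 + 1309*(-1609641) = 1267/2 - 2107020069 = -4214038871/2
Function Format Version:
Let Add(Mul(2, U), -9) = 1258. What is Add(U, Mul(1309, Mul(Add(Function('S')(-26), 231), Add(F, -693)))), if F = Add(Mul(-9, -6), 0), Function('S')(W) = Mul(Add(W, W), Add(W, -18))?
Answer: Rational(-4214038871, 2) ≈ -2.1070e+9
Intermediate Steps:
U = Rational(1267, 2) (U = Add(Rational(9, 2), Mul(Rational(1, 2), 1258)) = Add(Rational(9, 2), 629) = Rational(1267, 2) ≈ 633.50)
Function('S')(W) = Mul(2, W, Add(-18, W)) (Function('S')(W) = Mul(Mul(2, W), Add(-18, W)) = Mul(2, W, Add(-18, W)))
F = 54 (F = Add(54, 0) = 54)
Add(U, Mul(1309, Mul(Add(Function('S')(-26), 231), Add(F, -693)))) = Add(Rational(1267, 2), Mul(1309, Mul(Add(Mul(2, -26, Add(-18, -26)), 231), Add(54, -693)))) = Add(Rational(1267, 2), Mul(1309, Mul(Add(Mul(2, -26, -44), 231), -639))) = Add(Rational(1267, 2), Mul(1309, Mul(Add(2288, 231), -639))) = Add(Rational(1267, 2), Mul(1309, Mul(2519, -639))) = Add(Rational(1267, 2), Mul(1309, -1609641)) = Add(Rational(1267, 2), -2107020069) = Rational(-4214038871, 2)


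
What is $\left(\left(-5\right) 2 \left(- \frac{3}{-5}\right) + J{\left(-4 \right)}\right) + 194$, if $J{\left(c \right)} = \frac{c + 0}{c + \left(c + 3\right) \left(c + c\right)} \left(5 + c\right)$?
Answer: $187$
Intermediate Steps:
$J{\left(c \right)} = \frac{c \left(5 + c\right)}{c + 2 c \left(3 + c\right)}$ ($J{\left(c \right)} = \frac{c}{c + \left(3 + c\right) 2 c} \left(5 + c\right) = \frac{c}{c + 2 c \left(3 + c\right)} \left(5 + c\right) = \frac{c \left(5 + c\right)}{c + 2 c \left(3 + c\right)}$)
$\left(\left(-5\right) 2 \left(- \frac{3}{-5}\right) + J{\left(-4 \right)}\right) + 194 = \left(\left(-5\right) 2 \left(- \frac{3}{-5}\right) + \frac{5 - 4}{7 + 2 \left(-4\right)}\right) + 194 = \left(- 10 \left(\left(-3\right) \left(- \frac{1}{5}\right)\right) + \frac{1}{7 - 8} \cdot 1\right) + 194 = \left(\left(-10\right) \frac{3}{5} + \frac{1}{-1} \cdot 1\right) + 194 = \left(-6 - 1\right) + 194 = -7 + 194 = 187$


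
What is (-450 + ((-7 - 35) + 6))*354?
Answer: -172044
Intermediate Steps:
(-450 + ((-7 - 35) + 6))*354 = (-450 + (-42 + 6))*354 = (-450 - 36)*354 = -486*354 = -172044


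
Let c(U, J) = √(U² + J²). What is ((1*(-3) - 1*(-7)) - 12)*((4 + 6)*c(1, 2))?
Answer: -80*√5 ≈ -178.89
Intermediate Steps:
c(U, J) = √(J² + U²)
((1*(-3) - 1*(-7)) - 12)*((4 + 6)*c(1, 2)) = ((1*(-3) - 1*(-7)) - 12)*((4 + 6)*√(2² + 1²)) = ((-3 + 7) - 12)*(10*√(4 + 1)) = (4 - 12)*(10*√5) = -80*√5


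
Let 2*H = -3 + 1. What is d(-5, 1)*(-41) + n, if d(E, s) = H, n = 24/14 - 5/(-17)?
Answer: 5118/119 ≈ 43.008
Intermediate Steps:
n = 239/119 (n = 24*(1/14) - 5*(-1/17) = 12/7 + 5/17 = 239/119 ≈ 2.0084)
H = -1 (H = (-3 + 1)/2 = (1/2)*(-2) = -1)
d(E, s) = -1
d(-5, 1)*(-41) + n = -1*(-41) + 239/119 = 41 + 239/119 = 5118/119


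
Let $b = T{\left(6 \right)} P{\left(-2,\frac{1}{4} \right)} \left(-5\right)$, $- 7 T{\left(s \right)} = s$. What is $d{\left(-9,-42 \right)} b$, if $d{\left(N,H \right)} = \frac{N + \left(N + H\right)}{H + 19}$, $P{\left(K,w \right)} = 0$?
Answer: $0$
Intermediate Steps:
$T{\left(s \right)} = - \frac{s}{7}$
$d{\left(N,H \right)} = \frac{H + 2 N}{19 + H}$ ($d{\left(N,H \right)} = \frac{N + \left(H + N\right)}{19 + H} = \frac{H + 2 N}{19 + H}$)
$b = 0$ ($b = \left(- \frac{1}{7}\right) 6 \cdot 0 \left(-5\right) = \left(- \frac{6}{7}\right) 0 \left(-5\right) = 0 \left(-5\right) = 0$)
$d{\left(-9,-42 \right)} b = \frac{-42 + 2 \left(-9\right)}{19 - 42} \cdot 0 = \frac{-42 - 18}{-23} \cdot 0 = \left(- \frac{1}{23}\right) \left(-60\right) 0 = \frac{60}{23} \cdot 0 = 0$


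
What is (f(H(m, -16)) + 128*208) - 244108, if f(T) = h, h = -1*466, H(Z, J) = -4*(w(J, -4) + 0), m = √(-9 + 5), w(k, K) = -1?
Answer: -217950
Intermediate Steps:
m = 2*I (m = √(-4) = 2*I ≈ 2.0*I)
H(Z, J) = 4 (H(Z, J) = -4*(-1 + 0) = -4*(-1) = 4)
h = -466
f(T) = -466
(f(H(m, -16)) + 128*208) - 244108 = (-466 + 128*208) - 244108 = (-466 + 26624) - 244108 = 26158 - 244108 = -217950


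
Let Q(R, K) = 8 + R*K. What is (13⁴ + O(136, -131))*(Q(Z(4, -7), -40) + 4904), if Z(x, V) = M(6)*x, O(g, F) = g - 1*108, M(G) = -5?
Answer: 163300368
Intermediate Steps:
O(g, F) = -108 + g (O(g, F) = g - 108 = -108 + g)
Z(x, V) = -5*x
Q(R, K) = 8 + K*R
(13⁴ + O(136, -131))*(Q(Z(4, -7), -40) + 4904) = (13⁴ + (-108 + 136))*((8 - (-200)*4) + 4904) = (28561 + 28)*((8 - 40*(-20)) + 4904) = 28589*((8 + 800) + 4904) = 28589*(808 + 4904) = 28589*5712 = 163300368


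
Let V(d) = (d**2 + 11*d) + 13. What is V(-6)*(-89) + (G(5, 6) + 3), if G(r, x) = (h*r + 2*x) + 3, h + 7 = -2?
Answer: 1486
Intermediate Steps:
h = -9 (h = -7 - 2 = -9)
V(d) = 13 + d**2 + 11*d
G(r, x) = 3 - 9*r + 2*x (G(r, x) = (-9*r + 2*x) + 3 = 3 - 9*r + 2*x)
V(-6)*(-89) + (G(5, 6) + 3) = (13 + (-6)**2 + 11*(-6))*(-89) + ((3 - 9*5 + 2*6) + 3) = (13 + 36 - 66)*(-89) + ((3 - 45 + 12) + 3) = -17*(-89) + (-30 + 3) = 1513 - 27 = 1486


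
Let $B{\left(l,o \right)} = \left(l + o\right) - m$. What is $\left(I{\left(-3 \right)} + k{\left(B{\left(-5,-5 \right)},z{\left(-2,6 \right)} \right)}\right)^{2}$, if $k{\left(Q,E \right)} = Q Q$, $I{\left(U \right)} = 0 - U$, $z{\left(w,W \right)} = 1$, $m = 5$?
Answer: $51984$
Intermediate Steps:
$B{\left(l,o \right)} = -5 + l + o$ ($B{\left(l,o \right)} = \left(l + o\right) - 5 = -5 + l + o$)
$I{\left(U \right)} = - U$
$k{\left(Q,E \right)} = Q^{2}$
$\left(I{\left(-3 \right)} + k{\left(B{\left(-5,-5 \right)},z{\left(-2,6 \right)} \right)}\right)^{2} = \left(\left(-1\right) \left(-3\right) + \left(-5 - 5 - 5\right)^{2}\right)^{2} = \left(3 + \left(-15\right)^{2}\right)^{2} = \left(3 + 225\right)^{2} = 228^{2} = 51984$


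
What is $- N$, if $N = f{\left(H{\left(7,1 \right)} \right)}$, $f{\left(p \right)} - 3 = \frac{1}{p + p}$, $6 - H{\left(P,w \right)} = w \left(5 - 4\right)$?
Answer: $- \frac{31}{10} \approx -3.1$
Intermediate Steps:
$H{\left(P,w \right)} = 6 - w$ ($H{\left(P,w \right)} = 6 - w \left(5 - 4\right) = 6 - w 1 = 6 - w$)
$f{\left(p \right)} = 3 + \frac{1}{2 p}$ ($f{\left(p \right)} = 3 + \frac{1}{p + p} = 3 + \frac{1}{2 p}$)
$N = \frac{31}{10}$ ($N = 3 + \frac{1}{2 \left(6 - 1\right)} = 3 + \frac{1}{2 \cdot 5} = 3 + \frac{1}{2} \cdot \frac{1}{5} = 3 + \frac{1}{10} = \frac{31}{10} \approx 3.1$)
$- N = \left(-1\right) \frac{31}{10} = - \frac{31}{10}$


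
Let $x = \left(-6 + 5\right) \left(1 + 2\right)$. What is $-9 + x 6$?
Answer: $-27$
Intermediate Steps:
$x = -3$ ($x = \left(-1\right) 3 = -3$)
$-9 + x 6 = -9 - 18 = -27$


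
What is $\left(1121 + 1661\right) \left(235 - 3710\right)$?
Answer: $-9667450$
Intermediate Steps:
$\left(1121 + 1661\right) \left(235 - 3710\right) = 2782 \left(-3475\right) = -9667450$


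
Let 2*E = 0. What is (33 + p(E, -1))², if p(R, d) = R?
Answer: 1089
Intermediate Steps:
E = 0 (E = (½)*0 = 0)
(33 + p(E, -1))² = (33 + 0)² = 33² = 1089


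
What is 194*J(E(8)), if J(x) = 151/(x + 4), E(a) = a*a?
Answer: 14647/34 ≈ 430.79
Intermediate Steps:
E(a) = a²
J(x) = 151/(4 + x)
194*J(E(8)) = 194*(151/(4 + 8²)) = 194*(151/(4 + 64)) = 194*(151/68) = 14647/34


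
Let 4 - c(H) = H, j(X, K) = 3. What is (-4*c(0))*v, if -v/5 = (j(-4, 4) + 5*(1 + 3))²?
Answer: 42320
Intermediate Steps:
v = -2645 (v = -5*(3 + 5*(1 + 3))² = -5*(3 + 5*4)² = -5*(3 + 20)² = -5*23² = -5*529 = -2645)
c(H) = 4 - H
(-4*c(0))*v = -4*(4 - 1*0)*(-2645) = -4*(4 + 0)*(-2645) = -4*4*(-2645) = -16*(-2645) = 42320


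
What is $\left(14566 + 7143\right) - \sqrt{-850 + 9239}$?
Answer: $21709 - \sqrt{8389} \approx 21617.0$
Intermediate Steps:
$\left(14566 + 7143\right) - \sqrt{-850 + 9239} = 21709 - \sqrt{8389}$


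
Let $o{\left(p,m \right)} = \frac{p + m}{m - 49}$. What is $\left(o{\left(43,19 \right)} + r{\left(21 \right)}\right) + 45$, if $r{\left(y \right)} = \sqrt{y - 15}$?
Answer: $\frac{644}{15} + \sqrt{6} \approx 45.383$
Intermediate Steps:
$o{\left(p,m \right)} = \frac{m + p}{-49 + m}$
$r{\left(y \right)} = \sqrt{-15 + y}$
$\left(o{\left(43,19 \right)} + r{\left(21 \right)}\right) + 45 = \left(\frac{19 + 43}{-49 + 19} + \sqrt{-15 + 21}\right) + 45 = \left(\frac{1}{-30} \cdot 62 + \sqrt{6}\right) + 45 = \left(\left(- \frac{1}{30}\right) 62 + \sqrt{6}\right) + 45 = \left(- \frac{31}{15} + \sqrt{6}\right) + 45 = \frac{644}{15} + \sqrt{6}$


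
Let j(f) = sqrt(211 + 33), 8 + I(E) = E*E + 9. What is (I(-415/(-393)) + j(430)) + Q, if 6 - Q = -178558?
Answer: 27579357910/154449 + 2*sqrt(61) ≈ 1.7858e+5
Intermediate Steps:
Q = 178564 (Q = 6 - 1*(-178558) = 6 + 178558 = 178564)
I(E) = 1 + E**2 (I(E) = -8 + (E*E + 9) = -8 + (E**2 + 9) = -8 + (9 + E**2) = 1 + E**2)
j(f) = 2*sqrt(61) (j(f) = sqrt(244) = 2*sqrt(61))
(I(-415/(-393)) + j(430)) + Q = ((1 + (-415/(-393))**2) + 2*sqrt(61)) + 178564 = ((1 + (-415*(-1/393))**2) + 2*sqrt(61)) + 178564 = ((1 + (415/393)**2) + 2*sqrt(61)) + 178564 = ((1 + 172225/154449) + 2*sqrt(61)) + 178564 = (326674/154449 + 2*sqrt(61)) + 178564 = 27579357910/154449 + 2*sqrt(61)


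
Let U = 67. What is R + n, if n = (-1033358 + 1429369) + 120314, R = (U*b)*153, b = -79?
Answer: -293504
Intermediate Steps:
R = -809829 (R = (67*(-79))*153 = -5293*153 = -809829)
n = 516325 (n = 396011 + 120314 = 516325)
R + n = -809829 + 516325 = -293504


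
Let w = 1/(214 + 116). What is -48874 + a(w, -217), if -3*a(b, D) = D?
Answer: -146405/3 ≈ -48802.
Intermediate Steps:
w = 1/330 ≈ 0.0030303
a(b, D) = -D/3
-48874 + a(w, -217) = -48874 - ⅓*(-217) = -48874 + 217/3 = -146405/3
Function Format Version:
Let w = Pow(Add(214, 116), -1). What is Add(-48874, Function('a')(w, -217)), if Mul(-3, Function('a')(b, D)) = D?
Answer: Rational(-146405, 3) ≈ -48802.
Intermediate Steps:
w = Rational(1, 330) (w = Pow(330, -1) = Rational(1, 330) ≈ 0.0030303)
Function('a')(b, D) = Mul(Rational(-1, 3), D)
Add(-48874, Function('a')(w, -217)) = Add(-48874, Mul(Rational(-1, 3), -217)) = Add(-48874, Rational(217, 3)) = Rational(-146405, 3)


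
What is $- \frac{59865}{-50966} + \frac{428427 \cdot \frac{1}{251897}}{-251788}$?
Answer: $\frac{1898447174150829}{1616250147906788} \approx 1.1746$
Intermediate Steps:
$- \frac{59865}{-50966} + \frac{428427 \cdot \frac{1}{251897}}{-251788} = \left(-59865\right) \left(- \frac{1}{50966}\right) + 428427 \cdot \frac{1}{251897} \left(- \frac{1}{251788}\right) = \frac{59865}{50966} + \frac{428427}{251897} \left(- \frac{1}{251788}\right) = \frac{59865}{50966} - \frac{428427}{63424641836} = \frac{1898447174150829}{1616250147906788}$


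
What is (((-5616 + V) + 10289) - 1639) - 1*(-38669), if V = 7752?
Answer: 49455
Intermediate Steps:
(((-5616 + V) + 10289) - 1639) - 1*(-38669) = (((-5616 + 7752) + 10289) - 1639) - 1*(-38669) = ((2136 + 10289) - 1639) + 38669 = (12425 - 1639) + 38669 = 10786 + 38669 = 49455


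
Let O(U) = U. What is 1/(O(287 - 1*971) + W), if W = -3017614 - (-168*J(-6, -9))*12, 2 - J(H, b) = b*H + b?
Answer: -1/3104986 ≈ -3.2206e-7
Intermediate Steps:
J(H, b) = 2 - b - H*b (J(H, b) = 2 - (b*H + b) = 2 - (H*b + b) = 2 - (b + H*b) = 2 + (-b - H*b) = 2 - b - H*b)
W = -3104302 (W = -3017614 - (-168*(2 - 1*(-9) - 1*(-6)*(-9)))*12 = -3017614 - (-168*(2 + 9 - 54))*12 = -3017614 - (-168*(-43))*12 = -3017614 - 7224*12 = -3017614 - 1*86688 = -3017614 - 86688 = -3104302)
1/(O(287 - 1*971) + W) = 1/((287 - 1*971) - 3104302) = 1/((287 - 971) - 3104302) = 1/(-684 - 3104302) = 1/(-3104986) = -1/3104986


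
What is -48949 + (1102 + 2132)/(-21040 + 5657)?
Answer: -752985701/15383 ≈ -48949.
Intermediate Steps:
-48949 + (1102 + 2132)/(-21040 + 5657) = -48949 + 3234/(-15383) = -48949 + 3234*(-1/15383) = -48949 - 3234/15383 = -752985701/15383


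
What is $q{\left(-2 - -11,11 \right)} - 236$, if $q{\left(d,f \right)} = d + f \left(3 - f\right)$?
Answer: $-315$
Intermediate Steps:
$q{\left(-2 - -11,11 \right)} - 236 = \left(\left(-2 - -11\right) - 11^{2} + 3 \cdot 11\right) - 236 = \left(\left(-2 + 11\right) - 121 + 33\right) - 236 = \left(9 - 121 + 33\right) - 236 = -79 - 236 = -315$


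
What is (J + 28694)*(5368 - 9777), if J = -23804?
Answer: -21560010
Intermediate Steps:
(J + 28694)*(5368 - 9777) = (-23804 + 28694)*(5368 - 9777) = 4890*(-4409) = -21560010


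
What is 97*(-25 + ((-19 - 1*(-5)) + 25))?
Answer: -1358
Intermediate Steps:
97*(-25 + ((-19 - 1*(-5)) + 25)) = 97*(-25 + ((-19 + 5) + 25)) = 97*(-25 + (-14 + 25)) = 97*(-25 + 11) = 97*(-14) = -1358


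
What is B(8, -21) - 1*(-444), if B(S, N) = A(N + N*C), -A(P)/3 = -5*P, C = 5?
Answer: -1446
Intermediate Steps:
A(P) = 15*P (A(P) = -(-15)*P = 15*P)
B(S, N) = 90*N (B(S, N) = 15*(N + N*5) = 15*(N + 5*N) = 15*(6*N) = 90*N)
B(8, -21) - 1*(-444) = 90*(-21) - 1*(-444) = -1890 + 444 = -1446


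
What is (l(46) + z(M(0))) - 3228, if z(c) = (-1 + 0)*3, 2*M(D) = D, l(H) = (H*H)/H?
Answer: -3185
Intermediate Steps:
l(H) = H (l(H) = H²/H = H)
M(D) = D/2
z(c) = -3 (z(c) = -1*3 = -3)
(l(46) + z(M(0))) - 3228 = (46 - 3) - 3228 = 43 - 3228 = -3185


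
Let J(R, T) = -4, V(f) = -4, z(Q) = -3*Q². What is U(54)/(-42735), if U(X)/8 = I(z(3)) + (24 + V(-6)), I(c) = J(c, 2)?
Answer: -128/42735 ≈ -0.0029952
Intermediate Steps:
I(c) = -4
U(X) = 128 (U(X) = 8*(-4 + (24 - 4)) = 8*(-4 + 20) = 8*16 = 128)
U(54)/(-42735) = 128/(-42735) = 128*(-1/42735) = -128/42735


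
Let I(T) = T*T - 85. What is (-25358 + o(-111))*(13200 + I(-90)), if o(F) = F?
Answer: -540324835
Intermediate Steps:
I(T) = -85 + T² (I(T) = T² - 85 = -85 + T²)
(-25358 + o(-111))*(13200 + I(-90)) = (-25358 - 111)*(13200 + (-85 + (-90)²)) = -25469*(13200 + (-85 + 8100)) = -25469*(13200 + 8015) = -25469*21215 = -540324835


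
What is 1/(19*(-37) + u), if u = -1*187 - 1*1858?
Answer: -1/2748 ≈ -0.00036390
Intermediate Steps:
u = -2045 (u = -187 - 1858 = -2045)
1/(19*(-37) + u) = 1/(19*(-37) - 2045) = 1/(-703 - 2045) = 1/(-2748) = -1/2748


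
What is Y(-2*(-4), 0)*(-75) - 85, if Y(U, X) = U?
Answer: -685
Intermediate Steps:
Y(-2*(-4), 0)*(-75) - 85 = -2*(-4)*(-75) - 85 = 8*(-75) - 85 = -600 - 85 = -685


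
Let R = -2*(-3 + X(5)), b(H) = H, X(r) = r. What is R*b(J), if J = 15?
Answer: -60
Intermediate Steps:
R = -4 (R = -2*(-3 + 5) = -2*2 = -4)
R*b(J) = -4*15 = -60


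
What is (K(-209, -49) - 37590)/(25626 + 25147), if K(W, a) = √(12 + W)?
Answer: -37590/50773 + I*√197/50773 ≈ -0.74035 + 0.00027644*I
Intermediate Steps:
(K(-209, -49) - 37590)/(25626 + 25147) = (√(12 - 209) - 37590)/(25626 + 25147) = (√(-197) - 37590)/50773 = (I*√197 - 37590)*(1/50773) = (-37590 + I*√197)*(1/50773) = -37590/50773 + I*√197/50773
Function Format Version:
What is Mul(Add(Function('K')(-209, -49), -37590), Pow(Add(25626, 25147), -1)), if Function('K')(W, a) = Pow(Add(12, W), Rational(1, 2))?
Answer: Add(Rational(-37590, 50773), Mul(Rational(1, 50773), I, Pow(197, Rational(1, 2)))) ≈ Add(-0.74035, Mul(0.00027644, I))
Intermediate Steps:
Mul(Add(Function('K')(-209, -49), -37590), Pow(Add(25626, 25147), -1)) = Mul(Add(Pow(Add(12, -209), Rational(1, 2)), -37590), Pow(Add(25626, 25147), -1)) = Mul(Add(Pow(-197, Rational(1, 2)), -37590), Pow(50773, -1)) = Mul(Add(Mul(I, Pow(197, Rational(1, 2))), -37590), Rational(1, 50773)) = Mul(Add(-37590, Mul(I, Pow(197, Rational(1, 2)))), Rational(1, 50773)) = Add(Rational(-37590, 50773), Mul(Rational(1, 50773), I, Pow(197, Rational(1, 2))))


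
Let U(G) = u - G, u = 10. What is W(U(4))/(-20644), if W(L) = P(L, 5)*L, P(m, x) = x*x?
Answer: -75/10322 ≈ -0.0072660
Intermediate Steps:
P(m, x) = x²
U(G) = 10 - G
W(L) = 25*L (W(L) = 5²*L = 25*L)
W(U(4))/(-20644) = (25*(10 - 1*4))/(-20644) = (25*(10 - 4))*(-1/20644) = (25*6)*(-1/20644) = 150*(-1/20644) = -75/10322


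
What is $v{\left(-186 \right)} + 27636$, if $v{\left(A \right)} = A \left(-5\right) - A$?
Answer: $28752$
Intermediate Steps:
$v{\left(A \right)} = - 6 A$ ($v{\left(A \right)} = - 5 A - A = - 6 A$)
$v{\left(-186 \right)} + 27636 = \left(-6\right) \left(-186\right) + 27636 = 1116 + 27636 = 28752$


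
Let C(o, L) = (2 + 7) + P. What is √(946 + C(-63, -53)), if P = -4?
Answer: √951 ≈ 30.838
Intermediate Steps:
C(o, L) = 5 (C(o, L) = (2 + 7) - 4 = 9 - 4 = 5)
√(946 + C(-63, -53)) = √(946 + 5) = √951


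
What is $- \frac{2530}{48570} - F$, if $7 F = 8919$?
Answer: $- \frac{43321354}{33999} \approx -1274.2$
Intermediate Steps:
$F = \frac{8919}{7}$ ($F = \frac{1}{7} \cdot 8919 = \frac{8919}{7} \approx 1274.1$)
$- \frac{2530}{48570} - F = - \frac{2530}{48570} - \frac{8919}{7} = \left(-2530\right) \frac{1}{48570} - \frac{8919}{7} = - \frac{253}{4857} - \frac{8919}{7} = - \frac{43321354}{33999}$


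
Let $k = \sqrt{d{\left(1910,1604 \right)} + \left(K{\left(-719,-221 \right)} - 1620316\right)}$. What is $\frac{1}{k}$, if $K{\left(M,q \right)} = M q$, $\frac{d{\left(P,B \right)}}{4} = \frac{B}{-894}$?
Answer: $- \frac{i \sqrt{292005703329}}{653256607} \approx - 0.0008272 i$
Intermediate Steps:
$d{\left(P,B \right)} = - \frac{2 B}{447}$ ($d{\left(P,B \right)} = 4 \frac{B}{-894} = 4 B \left(- \frac{1}{894}\right) = 4 \left(- \frac{B}{894}\right) = - \frac{2 B}{447}$)
$k = \frac{i \sqrt{292005703329}}{447}$ ($k = \sqrt{\left(- \frac{2}{447}\right) 1604 - 1461417} = \sqrt{- \frac{3208}{447} + \left(158899 - 1620316\right)} = \sqrt{- \frac{3208}{447} - 1461417} = \sqrt{- \frac{653256607}{447}} = \frac{i \sqrt{292005703329}}{447} \approx 1208.9 i$)
$\frac{1}{k} = \frac{1}{\frac{1}{447} i \sqrt{292005703329}} = - \frac{i \sqrt{292005703329}}{653256607}$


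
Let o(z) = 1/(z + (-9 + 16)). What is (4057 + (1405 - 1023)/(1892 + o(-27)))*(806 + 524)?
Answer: 204182215790/37839 ≈ 5.3961e+6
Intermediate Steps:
o(z) = 1/(7 + z) (o(z) = 1/(z + 7) = 1/(7 + z))
(4057 + (1405 - 1023)/(1892 + o(-27)))*(806 + 524) = (4057 + (1405 - 1023)/(1892 + 1/(7 - 27)))*(806 + 524) = (4057 + 382/(1892 + 1/(-20)))*1330 = (4057 + 382/(1892 - 1/20))*1330 = (4057 + 382/(37839/20))*1330 = (4057 + 382*(20/37839))*1330 = (4057 + 7640/37839)*1330 = (153520463/37839)*1330 = 204182215790/37839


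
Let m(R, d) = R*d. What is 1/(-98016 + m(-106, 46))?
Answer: -1/102892 ≈ -9.7189e-6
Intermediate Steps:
1/(-98016 + m(-106, 46)) = 1/(-98016 - 106*46) = 1/(-98016 - 4876) = 1/(-102892) = -1/102892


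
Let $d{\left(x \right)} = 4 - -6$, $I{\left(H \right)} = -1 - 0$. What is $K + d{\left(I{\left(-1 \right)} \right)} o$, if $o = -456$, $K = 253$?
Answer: $-4307$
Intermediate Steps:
$I{\left(H \right)} = -1$ ($I{\left(H \right)} = -1 + 0 = -1$)
$d{\left(x \right)} = 10$ ($d{\left(x \right)} = 4 + 6 = 10$)
$K + d{\left(I{\left(-1 \right)} \right)} o = 253 + 10 \left(-456\right) = 253 - 4560 = -4307$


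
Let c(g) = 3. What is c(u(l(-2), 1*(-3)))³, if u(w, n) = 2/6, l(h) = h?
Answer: 27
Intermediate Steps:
u(w, n) = ⅓ (u(w, n) = 2*(⅙) = ⅓)
c(u(l(-2), 1*(-3)))³ = 3³ = 27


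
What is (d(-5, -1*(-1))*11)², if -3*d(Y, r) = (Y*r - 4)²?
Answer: 88209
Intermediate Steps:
d(Y, r) = -(-4 + Y*r)²/3 (d(Y, r) = -(Y*r - 4)²/3 = -(-4 + Y*r)²/3)
(d(-5, -1*(-1))*11)² = (-(-4 - (-5)*(-1))²/3*11)² = (-(-4 - 5*1)²/3*11)² = (-(-4 - 5)²/3*11)² = (-⅓*(-9)²*11)² = (-⅓*81*11)² = (-27*11)² = (-297)² = 88209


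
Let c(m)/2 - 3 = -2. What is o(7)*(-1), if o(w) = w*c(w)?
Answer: -14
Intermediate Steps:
c(m) = 2 (c(m) = 6 + 2*(-2) = 6 - 4 = 2)
o(w) = 2*w (o(w) = w*2 = 2*w)
o(7)*(-1) = (2*7)*(-1) = 14*(-1) = -14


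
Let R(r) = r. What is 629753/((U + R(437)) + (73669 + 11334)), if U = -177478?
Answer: -629753/92038 ≈ -6.8423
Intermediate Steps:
629753/((U + R(437)) + (73669 + 11334)) = 629753/((-177478 + 437) + (73669 + 11334)) = 629753/(-177041 + 85003) = 629753/(-92038) = 629753*(-1/92038) = -629753/92038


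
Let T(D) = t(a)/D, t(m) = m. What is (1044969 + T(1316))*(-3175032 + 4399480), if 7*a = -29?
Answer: 2946711986586688/2303 ≈ 1.2795e+12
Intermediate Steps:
a = -29/7 (a = (⅐)*(-29) = -29/7 ≈ -4.1429)
T(D) = -29/(7*D)
(1044969 + T(1316))*(-3175032 + 4399480) = (1044969 - 29/7/1316)*(-3175032 + 4399480) = (1044969 - 29/7*1/1316)*1224448 = (1044969 - 29/9212)*1224448 = (9626254399/9212)*1224448 = 2946711986586688/2303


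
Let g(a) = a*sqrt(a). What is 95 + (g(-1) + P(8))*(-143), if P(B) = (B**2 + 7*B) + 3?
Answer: -17494 + 143*I ≈ -17494.0 + 143.0*I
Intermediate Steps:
P(B) = 3 + B**2 + 7*B
g(a) = a**(3/2)
95 + (g(-1) + P(8))*(-143) = 95 + ((-1)**(3/2) + (3 + 8**2 + 7*8))*(-143) = 95 + (-I + (3 + 64 + 56))*(-143) = 95 + (-I + 123)*(-143) = 95 + (123 - I)*(-143) = 95 + (-17589 + 143*I) = -17494 + 143*I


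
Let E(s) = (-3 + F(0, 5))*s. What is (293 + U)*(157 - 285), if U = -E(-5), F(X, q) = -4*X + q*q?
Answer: -51584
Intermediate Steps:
F(X, q) = q**2 - 4*X (F(X, q) = -4*X + q**2 = q**2 - 4*X)
E(s) = 22*s (E(s) = (-3 + (5**2 - 4*0))*s = (-3 + (25 + 0))*s = (-3 + 25)*s = 22*s)
U = 110 (U = -22*(-5) = -1*(-110) = 110)
(293 + U)*(157 - 285) = (293 + 110)*(157 - 285) = 403*(-128) = -51584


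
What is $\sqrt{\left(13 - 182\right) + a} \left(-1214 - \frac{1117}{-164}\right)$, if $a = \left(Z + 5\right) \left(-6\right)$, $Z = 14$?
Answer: $- \frac{197979 i \sqrt{283}}{164} \approx - 20308.0 i$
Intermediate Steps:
$a = -114$ ($a = \left(14 + 5\right) \left(-6\right) = 19 \left(-6\right) = -114$)
$\sqrt{\left(13 - 182\right) + a} \left(-1214 - \frac{1117}{-164}\right) = \sqrt{\left(13 - 182\right) - 114} \left(-1214 - \frac{1117}{-164}\right) = \sqrt{\left(13 - 182\right) - 114} \left(-1214 - - \frac{1117}{164}\right) = \sqrt{-169 - 114} \left(-1214 + \frac{1117}{164}\right) = \sqrt{-283} \left(- \frac{197979}{164}\right) = i \sqrt{283} \left(- \frac{197979}{164}\right) = - \frac{197979 i \sqrt{283}}{164}$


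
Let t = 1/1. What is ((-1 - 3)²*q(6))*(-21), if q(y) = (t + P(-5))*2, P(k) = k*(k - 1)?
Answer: -20832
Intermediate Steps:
P(k) = k*(-1 + k)
t = 1
q(y) = 62 (q(y) = (1 - 5*(-1 - 5))*2 = (1 - 5*(-6))*2 = (1 + 30)*2 = 31*2 = 62)
((-1 - 3)²*q(6))*(-21) = ((-1 - 3)²*62)*(-21) = ((-4)²*62)*(-21) = (16*62)*(-21) = 992*(-21) = -20832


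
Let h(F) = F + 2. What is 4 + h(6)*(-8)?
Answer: -60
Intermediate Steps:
h(F) = 2 + F
4 + h(6)*(-8) = 4 + (2 + 6)*(-8) = 4 + 8*(-8) = 4 - 64 = -60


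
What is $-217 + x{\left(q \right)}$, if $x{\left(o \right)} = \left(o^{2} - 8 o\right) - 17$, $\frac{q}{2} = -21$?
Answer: $1866$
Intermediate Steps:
$q = -42$ ($q = 2 \left(-21\right) = -42$)
$x{\left(o \right)} = -17 + o^{2} - 8 o$
$-217 + x{\left(q \right)} = -217 - \left(-319 - 1764\right) = -217 + \left(-17 + 1764 + 336\right) = -217 + 2083 = 1866$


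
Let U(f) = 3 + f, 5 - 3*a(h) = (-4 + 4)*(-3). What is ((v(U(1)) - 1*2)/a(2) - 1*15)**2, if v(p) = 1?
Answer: 6084/25 ≈ 243.36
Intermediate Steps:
a(h) = 5/3 (a(h) = 5/3 - (-4 + 4)*(-3)/3 = 5/3 - 0*(-3) = 5/3 - 1/3*0 = 5/3 + 0 = 5/3)
((v(U(1)) - 1*2)/a(2) - 1*15)**2 = ((1 - 1*2)/(5/3) - 1*15)**2 = ((1 - 2)*(3/5) - 15)**2 = (-1*3/5 - 15)**2 = (-3/5 - 15)**2 = (-78/5)**2 = 6084/25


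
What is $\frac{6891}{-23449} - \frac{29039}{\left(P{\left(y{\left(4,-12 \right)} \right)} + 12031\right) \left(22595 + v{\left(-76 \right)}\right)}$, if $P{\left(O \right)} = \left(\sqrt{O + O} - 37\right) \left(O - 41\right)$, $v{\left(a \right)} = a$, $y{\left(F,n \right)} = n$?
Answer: $- \frac{23899537111606}{81300915092915} - \frac{29039 i \sqrt{6}}{41605654020} \approx -0.29396 - 1.7096 \cdot 10^{-6} i$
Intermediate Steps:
$P{\left(O \right)} = \left(-41 + O\right) \left(-37 + \sqrt{2} \sqrt{O}\right)$ ($P{\left(O \right)} = \left(\sqrt{2 O} - 37\right) \left(-41 + O\right) = \left(\sqrt{2} \sqrt{O} - 37\right) \left(-41 + O\right) = \left(-37 + \sqrt{2} \sqrt{O}\right) \left(-41 + O\right) = \left(-41 + O\right) \left(-37 + \sqrt{2} \sqrt{O}\right)$)
$\frac{6891}{-23449} - \frac{29039}{\left(P{\left(y{\left(4,-12 \right)} \right)} + 12031\right) \left(22595 + v{\left(-76 \right)}\right)} = \frac{6891}{-23449} - \frac{29039}{\left(\left(1517 - -444 + \sqrt{2} \left(-12\right)^{\frac{3}{2}} - 41 \sqrt{2} \sqrt{-12}\right) + 12031\right) \left(22595 - 76\right)} = 6891 \left(- \frac{1}{23449}\right) - \frac{29039}{\left(\left(1517 + 444 + \sqrt{2} \left(- 24 i \sqrt{3}\right) - 41 \sqrt{2} \cdot 2 i \sqrt{3}\right) + 12031\right) 22519} = - \frac{6891}{23449} - \frac{29039}{\left(\left(1517 + 444 - 24 i \sqrt{6} - 82 i \sqrt{6}\right) + 12031\right) 22519} = - \frac{6891}{23449} - \frac{29039}{\left(\left(1961 - 106 i \sqrt{6}\right) + 12031\right) 22519} = - \frac{6891}{23449} - \frac{29039}{\left(13992 - 106 i \sqrt{6}\right) 22519} = - \frac{6891}{23449} - \frac{29039}{315085848 - 2387014 i \sqrt{6}}$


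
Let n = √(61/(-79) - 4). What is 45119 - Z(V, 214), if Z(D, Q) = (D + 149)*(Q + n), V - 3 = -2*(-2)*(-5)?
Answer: 16871 - 132*I*√29783/79 ≈ 16871.0 - 288.36*I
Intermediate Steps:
n = I*√29783/79 (n = √(61*(-1/79) - 4) = √(-61/79 - 4) = √(-377/79) = I*√29783/79 ≈ 2.1845*I)
V = -17 (V = 3 - 2*(-2)*(-5) = 3 + 4*(-5) = 3 - 20 = -17)
Z(D, Q) = (149 + D)*(Q + I*√29783/79) (Z(D, Q) = (D + 149)*(Q + I*√29783/79) = (149 + D)*(Q + I*√29783/79))
45119 - Z(V, 214) = 45119 - (149*214 - 17*214 + 149*I*√29783/79 + (1/79)*I*(-17)*√29783) = 45119 - (31886 - 3638 + 149*I*√29783/79 - 17*I*√29783/79) = 45119 - (28248 + 132*I*√29783/79) = 45119 + (-28248 - 132*I*√29783/79) = 16871 - 132*I*√29783/79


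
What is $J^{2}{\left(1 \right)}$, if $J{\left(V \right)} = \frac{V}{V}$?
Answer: $1$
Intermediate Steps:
$J{\left(V \right)} = 1$
$J^{2}{\left(1 \right)} = 1^{2} = 1$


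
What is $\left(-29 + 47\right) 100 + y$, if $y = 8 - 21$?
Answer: $1787$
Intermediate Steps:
$y = -13$
$\left(-29 + 47\right) 100 + y = \left(-29 + 47\right) 100 - 13 = 18 \cdot 100 - 13 = 1800 - 13 = 1787$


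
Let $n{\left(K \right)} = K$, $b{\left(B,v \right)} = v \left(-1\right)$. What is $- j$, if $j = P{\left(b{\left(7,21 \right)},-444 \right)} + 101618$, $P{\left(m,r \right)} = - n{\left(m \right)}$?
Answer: $-101639$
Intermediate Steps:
$b{\left(B,v \right)} = - v$
$P{\left(m,r \right)} = - m$
$j = 101639$ ($j = - \left(-1\right) 21 + 101618 = \left(-1\right) \left(-21\right) + 101618 = 21 + 101618 = 101639$)
$- j = \left(-1\right) 101639 = -101639$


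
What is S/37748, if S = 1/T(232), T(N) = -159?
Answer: -1/6001932 ≈ -1.6661e-7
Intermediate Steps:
S = -1/159 (S = 1/(-159) = -1/159 ≈ -0.0062893)
S/37748 = -1/159/37748 = -1/159*1/37748 = -1/6001932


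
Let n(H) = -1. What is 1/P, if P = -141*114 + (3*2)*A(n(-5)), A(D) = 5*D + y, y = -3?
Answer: -1/16122 ≈ -6.2027e-5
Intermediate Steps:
A(D) = -3 + 5*D (A(D) = 5*D - 3 = -3 + 5*D)
P = -16122 (P = -141*114 + (3*2)*(-3 + 5*(-1)) = -16074 + 6*(-3 - 5) = -16074 + 6*(-8) = -16074 - 48 = -16122)
1/P = 1/(-16122) = -1/16122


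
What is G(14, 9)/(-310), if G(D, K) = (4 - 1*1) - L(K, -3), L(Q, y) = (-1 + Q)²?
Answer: 61/310 ≈ 0.19677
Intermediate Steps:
G(D, K) = 3 - (-1 + K)² (G(D, K) = (4 - 1*1) - (-1 + K)² = (4 - 1) - (-1 + K)² = 3 - (-1 + K)²)
G(14, 9)/(-310) = (3 - (-1 + 9)²)/(-310) = (3 - 1*8²)*(-1/310) = (3 - 1*64)*(-1/310) = (3 - 64)*(-1/310) = -61*(-1/310) = 61/310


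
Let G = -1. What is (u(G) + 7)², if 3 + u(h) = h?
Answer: 9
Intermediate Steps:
u(h) = -3 + h
(u(G) + 7)² = ((-3 - 1) + 7)² = (-4 + 7)² = 3² = 9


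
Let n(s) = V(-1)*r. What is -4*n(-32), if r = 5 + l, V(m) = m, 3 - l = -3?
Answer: 44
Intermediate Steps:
l = 6 (l = 3 - 1*(-3) = 3 + 3 = 6)
r = 11 (r = 5 + 6 = 11)
n(s) = -11 (n(s) = -1*11 = -11)
-4*n(-32) = -4*(-11) = 44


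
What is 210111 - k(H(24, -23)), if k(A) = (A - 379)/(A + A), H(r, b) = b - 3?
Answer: 10925367/52 ≈ 2.1010e+5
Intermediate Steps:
H(r, b) = -3 + b
k(A) = (-379 + A)/(2*A) (k(A) = (-379 + A)/((2*A)) = (-379 + A)*(1/(2*A)) = (-379 + A)/(2*A))
210111 - k(H(24, -23)) = 210111 - (-379 + (-3 - 23))/(2*(-3 - 23)) = 210111 - (-379 - 26)/(2*(-26)) = 210111 - (-1)*(-405)/(2*26) = 210111 - 1*405/52 = 210111 - 405/52 = 10925367/52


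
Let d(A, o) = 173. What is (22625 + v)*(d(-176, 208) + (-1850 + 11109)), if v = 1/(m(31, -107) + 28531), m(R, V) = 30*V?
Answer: 5403476088432/25321 ≈ 2.1340e+8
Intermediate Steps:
v = 1/25321 (v = 1/(30*(-107) + 28531) = 1/(-3210 + 28531) = 1/25321 ≈ 3.9493e-5)
(22625 + v)*(d(-176, 208) + (-1850 + 11109)) = (22625 + 1/25321)*(173 + (-1850 + 11109)) = 572887626*(173 + 9259)/25321 = (572887626/25321)*9432 = 5403476088432/25321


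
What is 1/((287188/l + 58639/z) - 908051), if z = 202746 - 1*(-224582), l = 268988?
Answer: -28736526016/26094196561189567 ≈ -1.1013e-6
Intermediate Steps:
z = 427328 (z = 202746 + 224582 = 427328)
1/((287188/l + 58639/z) - 908051) = 1/((287188/268988 + 58639/427328) - 908051) = 1/((287188*(1/268988) + 58639*(1/427328)) - 908051) = 1/((71797/67247 + 58639/427328) - 908051) = 1/(34624165249/28736526016 - 908051) = 1/(-26094196561189567/28736526016) = -28736526016/26094196561189567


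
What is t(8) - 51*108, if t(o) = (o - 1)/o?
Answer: -44057/8 ≈ -5507.1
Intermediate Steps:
t(o) = (-1 + o)/o
t(8) - 51*108 = (-1 + 8)/8 - 51*108 = (⅛)*7 - 5508 = 7/8 - 5508 = -44057/8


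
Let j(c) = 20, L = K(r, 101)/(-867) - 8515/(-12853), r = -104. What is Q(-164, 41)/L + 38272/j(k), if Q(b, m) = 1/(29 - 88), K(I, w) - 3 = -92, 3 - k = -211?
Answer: 4813211818309/2515294490 ≈ 1913.6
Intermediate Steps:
k = 214 (k = 3 - 1*(-211) = 3 + 211 = 214)
K(I, w) = -89 (K(I, w) = 3 - 92 = -89)
L = 8526422/11143551 (L = -89/(-867) - 8515/(-12853) = -89*(-1/867) - 8515*(-1/12853) = 89/867 + 8515/12853 = 8526422/11143551 ≈ 0.76514)
Q(b, m) = -1/59 (Q(b, m) = 1/(-59) = -1/59)
Q(-164, 41)/L + 38272/j(k) = -1/(59*8526422/11143551) + 38272/20 = -1/59*11143551/8526422 + 38272*(1/20) = -11143551/503058898 + 9568/5 = 4813211818309/2515294490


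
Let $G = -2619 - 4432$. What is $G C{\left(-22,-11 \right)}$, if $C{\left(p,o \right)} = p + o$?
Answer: $232683$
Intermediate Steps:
$C{\left(p,o \right)} = o + p$
$G = -7051$ ($G = -2619 - 4432 = -7051$)
$G C{\left(-22,-11 \right)} = - 7051 \left(-11 - 22\right) = \left(-7051\right) \left(-33\right) = 232683$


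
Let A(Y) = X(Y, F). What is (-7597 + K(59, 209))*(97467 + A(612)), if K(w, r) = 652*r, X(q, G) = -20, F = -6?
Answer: 12538602937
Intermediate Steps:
A(Y) = -20
(-7597 + K(59, 209))*(97467 + A(612)) = (-7597 + 652*209)*(97467 - 20) = (-7597 + 136268)*97447 = 128671*97447 = 12538602937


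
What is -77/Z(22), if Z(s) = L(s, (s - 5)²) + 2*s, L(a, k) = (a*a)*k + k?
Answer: -77/140209 ≈ -0.00054918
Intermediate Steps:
L(a, k) = k + k*a² (L(a, k) = a²*k + k = k*a² + k = k + k*a²)
Z(s) = 2*s + (-5 + s)²*(1 + s²) (Z(s) = (s - 5)²*(1 + s²) + 2*s = (-5 + s)²*(1 + s²) + 2*s = 2*s + (-5 + s)²*(1 + s²))
-77/Z(22) = -77/(2*22 + (-5 + 22)²*(1 + 22²)) = -77/(44 + 17²*(1 + 484)) = -77/(44 + 289*485) = -77/(44 + 140165) = -77/140209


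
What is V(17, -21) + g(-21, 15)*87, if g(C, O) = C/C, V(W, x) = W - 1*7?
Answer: 97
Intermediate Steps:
V(W, x) = -7 + W (V(W, x) = W - 7 = -7 + W)
g(C, O) = 1
V(17, -21) + g(-21, 15)*87 = (-7 + 17) + 1*87 = 10 + 87 = 97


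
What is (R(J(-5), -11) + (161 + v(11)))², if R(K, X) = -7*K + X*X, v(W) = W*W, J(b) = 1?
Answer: 156816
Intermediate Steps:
v(W) = W²
R(K, X) = X² - 7*K (R(K, X) = -7*K + X² = X² - 7*K)
(R(J(-5), -11) + (161 + v(11)))² = (((-11)² - 7*1) + (161 + 11²))² = ((121 - 7) + (161 + 121))² = (114 + 282)² = 396² = 156816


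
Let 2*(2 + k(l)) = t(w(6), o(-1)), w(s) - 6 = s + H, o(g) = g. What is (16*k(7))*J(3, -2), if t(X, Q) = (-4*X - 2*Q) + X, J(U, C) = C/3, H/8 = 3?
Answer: 1760/3 ≈ 586.67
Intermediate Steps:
H = 24 (H = 8*3 = 24)
w(s) = 30 + s (w(s) = 6 + (s + 24) = 6 + (24 + s) = 30 + s)
J(U, C) = C/3 (J(U, C) = C*(⅓) = C/3)
t(X, Q) = -3*X - 2*Q
k(l) = -55 (k(l) = -2 + (-3*(30 + 6) - 2*(-1))/2 = -2 + (-3*36 + 2)/2 = -2 + (-108 + 2)/2 = -2 + (½)*(-106) = -2 - 53 = -55)
(16*k(7))*J(3, -2) = (16*(-55))*((⅓)*(-2)) = -880*(-⅔) = 1760/3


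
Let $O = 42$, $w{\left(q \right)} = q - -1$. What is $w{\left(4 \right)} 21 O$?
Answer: $4410$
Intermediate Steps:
$w{\left(q \right)} = 1 + q$ ($w{\left(q \right)} = q + 1 = 1 + q$)
$w{\left(4 \right)} 21 O = \left(1 + 4\right) 21 \cdot 42 = 5 \cdot 21 \cdot 42 = 105 \cdot 42 = 4410$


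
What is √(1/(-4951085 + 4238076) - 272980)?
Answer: I*√138778073068144389/713009 ≈ 522.47*I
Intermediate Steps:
√(1/(-4951085 + 4238076) - 272980) = √(1/(-713009) - 272980) = √(-1/713009 - 272980) = √(-194637196821/713009) = I*√138778073068144389/713009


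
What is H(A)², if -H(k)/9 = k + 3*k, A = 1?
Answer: 1296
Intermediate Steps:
H(k) = -36*k (H(k) = -9*(k + 3*k) = -36*k)
H(A)² = (-36*1)² = (-36)² = 1296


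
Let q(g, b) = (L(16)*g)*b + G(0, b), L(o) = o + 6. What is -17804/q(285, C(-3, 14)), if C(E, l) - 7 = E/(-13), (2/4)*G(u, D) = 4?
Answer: -57863/147371 ≈ -0.39263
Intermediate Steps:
G(u, D) = 8 (G(u, D) = 2*4 = 8)
L(o) = 6 + o
C(E, l) = 7 - E/13 (C(E, l) = 7 + E/(-13) = 7 + E*(-1/13) = 7 - E/13)
q(g, b) = 8 + 22*b*g (q(g, b) = ((6 + 16)*g)*b + 8 = (22*g)*b + 8 = 22*b*g + 8 = 8 + 22*b*g)
-17804/q(285, C(-3, 14)) = -17804/(8 + 22*(7 - 1/13*(-3))*285) = -17804/(8 + 22*(7 + 3/13)*285) = -17804/(8 + 22*(94/13)*285) = -17804/(8 + 589380/13) = -17804/589484/13 = -17804*13/589484 = -57863/147371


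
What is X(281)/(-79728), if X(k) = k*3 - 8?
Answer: -835/79728 ≈ -0.010473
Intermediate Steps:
X(k) = -8 + 3*k (X(k) = 3*k - 8 = -8 + 3*k)
X(281)/(-79728) = (-8 + 3*281)/(-79728) = (-8 + 843)*(-1/79728) = 835*(-1/79728) = -835/79728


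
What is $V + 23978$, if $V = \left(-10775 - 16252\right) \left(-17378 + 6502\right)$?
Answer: $293969630$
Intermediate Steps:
$V = 293945652$ ($V = \left(-27027\right) \left(-10876\right) = 293945652$)
$V + 23978 = 293945652 + 23978 = 293969630$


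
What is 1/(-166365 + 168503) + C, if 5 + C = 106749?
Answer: 228218673/2138 ≈ 1.0674e+5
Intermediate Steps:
C = 106744 (C = -5 + 106749 = 106744)
1/(-166365 + 168503) + C = 1/(-166365 + 168503) + 106744 = 1/2138 + 106744 = 228218673/2138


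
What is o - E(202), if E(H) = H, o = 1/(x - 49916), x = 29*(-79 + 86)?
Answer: -10042027/49713 ≈ -202.00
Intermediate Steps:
x = 203 (x = 29*7 = 203)
o = -1/49713 (o = 1/(203 - 49916) = 1/(-49713) = -1/49713 ≈ -2.0115e-5)
o - E(202) = -1/49713 - 1*202 = -1/49713 - 202 = -10042027/49713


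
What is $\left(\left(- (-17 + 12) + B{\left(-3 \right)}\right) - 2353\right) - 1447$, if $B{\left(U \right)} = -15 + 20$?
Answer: $-3790$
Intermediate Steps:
$B{\left(U \right)} = 5$
$\left(\left(- (-17 + 12) + B{\left(-3 \right)}\right) - 2353\right) - 1447 = \left(\left(- (-17 + 12) + 5\right) - 2353\right) - 1447 = \left(\left(\left(-1\right) \left(-5\right) + 5\right) - 2353\right) - 1447 = \left(\left(5 + 5\right) - 2353\right) - 1447 = \left(10 - 2353\right) - 1447 = -2343 - 1447 = -3790$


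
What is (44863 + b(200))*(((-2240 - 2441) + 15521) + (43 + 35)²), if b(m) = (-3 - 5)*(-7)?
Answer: 760209156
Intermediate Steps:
b(m) = 56 (b(m) = -8*(-7) = 56)
(44863 + b(200))*(((-2240 - 2441) + 15521) + (43 + 35)²) = (44863 + 56)*(((-2240 - 2441) + 15521) + (43 + 35)²) = 44919*((-4681 + 15521) + 78²) = 44919*(10840 + 6084) = 44919*16924 = 760209156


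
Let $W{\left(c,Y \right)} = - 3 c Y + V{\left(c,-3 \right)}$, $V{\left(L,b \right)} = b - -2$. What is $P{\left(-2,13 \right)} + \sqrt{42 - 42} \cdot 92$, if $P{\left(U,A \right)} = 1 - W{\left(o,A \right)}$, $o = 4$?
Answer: $158$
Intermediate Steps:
$V{\left(L,b \right)} = 2 + b$ ($V{\left(L,b \right)} = b + 2 = 2 + b$)
$W{\left(c,Y \right)} = -1 - 3 Y c$ ($W{\left(c,Y \right)} = - 3 c Y + \left(2 - 3\right) = - 3 Y c - 1 = -1 - 3 Y c$)
$P{\left(U,A \right)} = 2 + 12 A$ ($P{\left(U,A \right)} = 1 - \left(-1 - 3 A 4\right) = 1 - \left(-1 - 12 A\right) = 1 + \left(1 + 12 A\right) = 2 + 12 A$)
$P{\left(-2,13 \right)} + \sqrt{42 - 42} \cdot 92 = \left(2 + 12 \cdot 13\right) + \sqrt{42 - 42} \cdot 92 = \left(2 + 156\right) + \sqrt{0} \cdot 92 = 158 + 0 \cdot 92 = 158 + 0 = 158$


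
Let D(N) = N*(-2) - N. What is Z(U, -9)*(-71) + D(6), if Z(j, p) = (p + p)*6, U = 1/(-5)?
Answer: 7650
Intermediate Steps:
U = -1/5 (U = 1*(-1/5) = -1/5 ≈ -0.20000)
Z(j, p) = 12*p (Z(j, p) = (2*p)*6 = 12*p)
D(N) = -3*N (D(N) = -2*N - N = -3*N)
Z(U, -9)*(-71) + D(6) = (12*(-9))*(-71) - 3*6 = -108*(-71) - 18 = 7668 - 18 = 7650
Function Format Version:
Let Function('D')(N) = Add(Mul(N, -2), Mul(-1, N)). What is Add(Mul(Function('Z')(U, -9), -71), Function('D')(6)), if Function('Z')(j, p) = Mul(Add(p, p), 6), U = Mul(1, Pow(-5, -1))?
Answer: 7650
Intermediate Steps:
U = Rational(-1, 5) (U = Mul(1, Rational(-1, 5)) = Rational(-1, 5) ≈ -0.20000)
Function('Z')(j, p) = Mul(12, p) (Function('Z')(j, p) = Mul(Mul(2, p), 6) = Mul(12, p))
Function('D')(N) = Mul(-3, N) (Function('D')(N) = Add(Mul(-2, N), Mul(-1, N)) = Mul(-3, N))
Add(Mul(Function('Z')(U, -9), -71), Function('D')(6)) = Add(Mul(Mul(12, -9), -71), Mul(-3, 6)) = Add(Mul(-108, -71), -18) = Add(7668, -18) = 7650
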